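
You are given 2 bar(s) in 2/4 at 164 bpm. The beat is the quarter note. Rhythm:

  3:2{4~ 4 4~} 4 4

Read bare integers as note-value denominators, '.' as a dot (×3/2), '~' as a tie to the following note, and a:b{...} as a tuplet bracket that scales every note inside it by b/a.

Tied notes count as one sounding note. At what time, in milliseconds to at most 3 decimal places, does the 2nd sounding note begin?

1. 0.0ms @ 0 + 487.805ms (4/3)
2. 487.805ms @ 4/3 + 609.756ms (5/3)
3. 1097.561ms @ 3 + 365.854ms (1)

note 2 onset = 4/3b = 487.805ms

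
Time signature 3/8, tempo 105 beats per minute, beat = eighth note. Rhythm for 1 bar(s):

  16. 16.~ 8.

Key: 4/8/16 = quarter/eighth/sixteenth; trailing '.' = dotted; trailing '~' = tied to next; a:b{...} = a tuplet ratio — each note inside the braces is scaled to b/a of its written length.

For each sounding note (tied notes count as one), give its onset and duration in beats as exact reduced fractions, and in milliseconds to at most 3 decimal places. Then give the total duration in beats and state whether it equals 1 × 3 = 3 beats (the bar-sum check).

1) 0.0ms=0b +428.571ms=3/4b
2) 428.571ms=3/4b +1285.714ms=9/4b
Σ=3b of 3 (105bpm 3/8) — PASS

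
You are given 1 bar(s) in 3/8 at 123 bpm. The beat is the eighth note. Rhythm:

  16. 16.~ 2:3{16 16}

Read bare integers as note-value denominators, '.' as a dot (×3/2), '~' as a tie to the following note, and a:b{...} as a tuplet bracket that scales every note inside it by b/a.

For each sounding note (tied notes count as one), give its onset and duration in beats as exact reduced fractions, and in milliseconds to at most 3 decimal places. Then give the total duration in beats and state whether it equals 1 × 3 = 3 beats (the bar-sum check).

1) 0.0ms=0b +365.854ms=3/4b
2) 365.854ms=3/4b +731.707ms=3/2b
3) 1097.561ms=9/4b +365.854ms=3/4b
Σ=3b of 3 (123bpm 3/8) — PASS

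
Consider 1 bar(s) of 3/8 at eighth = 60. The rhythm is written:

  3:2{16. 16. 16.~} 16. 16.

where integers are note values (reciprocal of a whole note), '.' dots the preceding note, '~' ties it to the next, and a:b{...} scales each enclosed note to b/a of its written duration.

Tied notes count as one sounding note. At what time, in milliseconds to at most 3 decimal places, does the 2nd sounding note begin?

note 2 onset = 1/2b = 500.0ms

1. 0.0ms @ 0 + 500.0ms (1/2)
2. 500.0ms @ 1/2 + 500.0ms (1/2)
3. 1000.0ms @ 1 + 1250.0ms (5/4)
4. 2250.0ms @ 9/4 + 750.0ms (3/4)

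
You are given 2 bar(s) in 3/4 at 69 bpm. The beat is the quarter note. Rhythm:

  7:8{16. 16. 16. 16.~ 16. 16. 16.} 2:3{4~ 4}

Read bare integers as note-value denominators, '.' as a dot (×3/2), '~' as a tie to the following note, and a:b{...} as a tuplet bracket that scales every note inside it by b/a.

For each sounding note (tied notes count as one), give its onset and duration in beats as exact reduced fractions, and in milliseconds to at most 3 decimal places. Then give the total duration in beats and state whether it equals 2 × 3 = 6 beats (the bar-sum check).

1) 0.0ms=0b +372.671ms=3/7b
2) 372.671ms=3/7b +372.671ms=3/7b
3) 745.342ms=6/7b +372.671ms=3/7b
4) 1118.012ms=9/7b +745.342ms=6/7b
5) 1863.354ms=15/7b +372.671ms=3/7b
6) 2236.025ms=18/7b +372.671ms=3/7b
7) 2608.696ms=3b +2608.696ms=3b
Σ=6b of 6 (69bpm 3/4) — PASS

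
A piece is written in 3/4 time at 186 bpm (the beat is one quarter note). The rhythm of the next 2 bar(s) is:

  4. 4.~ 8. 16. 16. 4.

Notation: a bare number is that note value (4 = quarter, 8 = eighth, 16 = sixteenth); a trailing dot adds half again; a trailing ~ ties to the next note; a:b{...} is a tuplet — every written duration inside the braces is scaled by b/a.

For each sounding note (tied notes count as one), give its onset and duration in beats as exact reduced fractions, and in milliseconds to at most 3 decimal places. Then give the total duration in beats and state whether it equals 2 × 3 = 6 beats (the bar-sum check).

1) 0.0ms=0b +483.871ms=3/2b
2) 483.871ms=3/2b +725.806ms=9/4b
3) 1209.677ms=15/4b +120.968ms=3/8b
4) 1330.645ms=33/8b +120.968ms=3/8b
5) 1451.613ms=9/2b +483.871ms=3/2b
Σ=6b of 6 (186bpm 3/4) — PASS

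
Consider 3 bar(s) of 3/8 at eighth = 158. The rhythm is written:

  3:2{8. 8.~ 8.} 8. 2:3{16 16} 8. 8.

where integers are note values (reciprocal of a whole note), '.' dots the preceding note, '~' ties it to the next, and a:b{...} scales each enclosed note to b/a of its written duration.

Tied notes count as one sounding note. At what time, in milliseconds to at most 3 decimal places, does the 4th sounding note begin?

1. 0.0ms @ 0 + 379.747ms (1)
2. 379.747ms @ 1 + 759.494ms (2)
3. 1139.241ms @ 3 + 569.62ms (3/2)
4. 1708.861ms @ 9/2 + 284.81ms (3/4)
5. 1993.671ms @ 21/4 + 284.81ms (3/4)
6. 2278.481ms @ 6 + 569.62ms (3/2)
7. 2848.101ms @ 15/2 + 569.62ms (3/2)

note 4 onset = 9/2b = 1708.861ms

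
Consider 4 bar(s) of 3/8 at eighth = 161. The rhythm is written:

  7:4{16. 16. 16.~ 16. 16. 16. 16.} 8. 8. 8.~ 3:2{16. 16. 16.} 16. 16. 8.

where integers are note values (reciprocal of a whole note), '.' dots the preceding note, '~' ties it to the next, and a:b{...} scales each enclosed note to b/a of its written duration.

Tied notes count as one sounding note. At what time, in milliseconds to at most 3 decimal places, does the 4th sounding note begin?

note 4 onset = 12/7b = 638.864ms

1. 0.0ms @ 0 + 159.716ms (3/7)
2. 159.716ms @ 3/7 + 159.716ms (3/7)
3. 319.432ms @ 6/7 + 319.432ms (6/7)
4. 638.864ms @ 12/7 + 159.716ms (3/7)
5. 798.58ms @ 15/7 + 159.716ms (3/7)
6. 958.296ms @ 18/7 + 159.716ms (3/7)
7. 1118.012ms @ 3 + 559.006ms (3/2)
8. 1677.019ms @ 9/2 + 559.006ms (3/2)
9. 2236.025ms @ 6 + 745.342ms (2)
10. 2981.366ms @ 8 + 186.335ms (1/2)
11. 3167.702ms @ 17/2 + 186.335ms (1/2)
12. 3354.037ms @ 9 + 279.503ms (3/4)
13. 3633.54ms @ 39/4 + 279.503ms (3/4)
14. 3913.043ms @ 21/2 + 559.006ms (3/2)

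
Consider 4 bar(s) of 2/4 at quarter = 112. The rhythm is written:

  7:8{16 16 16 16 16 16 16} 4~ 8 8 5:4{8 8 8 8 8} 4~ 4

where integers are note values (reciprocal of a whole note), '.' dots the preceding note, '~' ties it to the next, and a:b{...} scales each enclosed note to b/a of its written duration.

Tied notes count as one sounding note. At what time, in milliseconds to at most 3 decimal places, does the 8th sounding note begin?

note 8 onset = 2b = 1071.429ms

1. 0.0ms @ 0 + 153.061ms (2/7)
2. 153.061ms @ 2/7 + 153.061ms (2/7)
3. 306.122ms @ 4/7 + 153.061ms (2/7)
4. 459.184ms @ 6/7 + 153.061ms (2/7)
5. 612.245ms @ 8/7 + 153.061ms (2/7)
6. 765.306ms @ 10/7 + 153.061ms (2/7)
7. 918.367ms @ 12/7 + 153.061ms (2/7)
8. 1071.429ms @ 2 + 803.571ms (3/2)
9. 1875.0ms @ 7/2 + 267.857ms (1/2)
10. 2142.857ms @ 4 + 214.286ms (2/5)
11. 2357.143ms @ 22/5 + 214.286ms (2/5)
12. 2571.429ms @ 24/5 + 214.286ms (2/5)
13. 2785.714ms @ 26/5 + 214.286ms (2/5)
14. 3000.0ms @ 28/5 + 214.286ms (2/5)
15. 3214.286ms @ 6 + 1071.429ms (2)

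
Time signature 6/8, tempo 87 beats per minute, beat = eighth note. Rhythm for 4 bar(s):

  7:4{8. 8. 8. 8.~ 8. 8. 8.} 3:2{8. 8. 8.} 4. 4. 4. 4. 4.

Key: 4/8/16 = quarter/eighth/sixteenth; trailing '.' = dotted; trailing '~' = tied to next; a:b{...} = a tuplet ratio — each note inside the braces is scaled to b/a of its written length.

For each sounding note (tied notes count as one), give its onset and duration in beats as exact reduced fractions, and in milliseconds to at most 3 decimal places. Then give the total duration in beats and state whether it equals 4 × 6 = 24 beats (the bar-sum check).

1) 0.0ms=0b +591.133ms=6/7b
2) 591.133ms=6/7b +591.133ms=6/7b
3) 1182.266ms=12/7b +591.133ms=6/7b
4) 1773.399ms=18/7b +1182.266ms=12/7b
5) 2955.665ms=30/7b +591.133ms=6/7b
6) 3546.798ms=36/7b +591.133ms=6/7b
7) 4137.931ms=6b +689.655ms=1b
8) 4827.586ms=7b +689.655ms=1b
9) 5517.241ms=8b +689.655ms=1b
10) 6206.897ms=9b +2068.966ms=3b
11) 8275.862ms=12b +2068.966ms=3b
12) 10344.828ms=15b +2068.966ms=3b
13) 12413.793ms=18b +2068.966ms=3b
14) 14482.759ms=21b +2068.966ms=3b
Σ=24b of 24 (87bpm 6/8) — PASS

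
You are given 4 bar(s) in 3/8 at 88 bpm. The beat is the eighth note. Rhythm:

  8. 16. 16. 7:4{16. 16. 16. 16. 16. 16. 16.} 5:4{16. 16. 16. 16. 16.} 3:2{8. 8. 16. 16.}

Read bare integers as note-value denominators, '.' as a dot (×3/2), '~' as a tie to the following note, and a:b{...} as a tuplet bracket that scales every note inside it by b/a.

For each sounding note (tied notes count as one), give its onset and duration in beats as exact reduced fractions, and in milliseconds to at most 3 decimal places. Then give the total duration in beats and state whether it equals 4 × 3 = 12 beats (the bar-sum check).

1) 0.0ms=0b +1022.727ms=3/2b
2) 1022.727ms=3/2b +511.364ms=3/4b
3) 1534.091ms=9/4b +511.364ms=3/4b
4) 2045.455ms=3b +292.208ms=3/7b
5) 2337.662ms=24/7b +292.208ms=3/7b
6) 2629.87ms=27/7b +292.208ms=3/7b
7) 2922.078ms=30/7b +292.208ms=3/7b
8) 3214.286ms=33/7b +292.208ms=3/7b
9) 3506.494ms=36/7b +292.208ms=3/7b
10) 3798.701ms=39/7b +292.208ms=3/7b
11) 4090.909ms=6b +409.091ms=3/5b
12) 4500.0ms=33/5b +409.091ms=3/5b
13) 4909.091ms=36/5b +409.091ms=3/5b
14) 5318.182ms=39/5b +409.091ms=3/5b
15) 5727.273ms=42/5b +409.091ms=3/5b
16) 6136.364ms=9b +681.818ms=1b
17) 6818.182ms=10b +681.818ms=1b
18) 7500.0ms=11b +340.909ms=1/2b
19) 7840.909ms=23/2b +340.909ms=1/2b
Σ=12b of 12 (88bpm 3/8) — PASS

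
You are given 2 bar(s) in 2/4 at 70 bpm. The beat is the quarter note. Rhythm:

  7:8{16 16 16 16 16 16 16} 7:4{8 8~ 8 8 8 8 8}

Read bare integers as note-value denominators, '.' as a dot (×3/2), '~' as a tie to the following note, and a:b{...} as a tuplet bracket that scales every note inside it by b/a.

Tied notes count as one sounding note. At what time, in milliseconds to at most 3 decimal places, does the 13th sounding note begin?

1. 0.0ms @ 0 + 244.898ms (2/7)
2. 244.898ms @ 2/7 + 244.898ms (2/7)
3. 489.796ms @ 4/7 + 244.898ms (2/7)
4. 734.694ms @ 6/7 + 244.898ms (2/7)
5. 979.592ms @ 8/7 + 244.898ms (2/7)
6. 1224.49ms @ 10/7 + 244.898ms (2/7)
7. 1469.388ms @ 12/7 + 244.898ms (2/7)
8. 1714.286ms @ 2 + 244.898ms (2/7)
9. 1959.184ms @ 16/7 + 489.796ms (4/7)
10. 2448.98ms @ 20/7 + 244.898ms (2/7)
11. 2693.878ms @ 22/7 + 244.898ms (2/7)
12. 2938.776ms @ 24/7 + 244.898ms (2/7)
13. 3183.673ms @ 26/7 + 244.898ms (2/7)

note 13 onset = 26/7b = 3183.673ms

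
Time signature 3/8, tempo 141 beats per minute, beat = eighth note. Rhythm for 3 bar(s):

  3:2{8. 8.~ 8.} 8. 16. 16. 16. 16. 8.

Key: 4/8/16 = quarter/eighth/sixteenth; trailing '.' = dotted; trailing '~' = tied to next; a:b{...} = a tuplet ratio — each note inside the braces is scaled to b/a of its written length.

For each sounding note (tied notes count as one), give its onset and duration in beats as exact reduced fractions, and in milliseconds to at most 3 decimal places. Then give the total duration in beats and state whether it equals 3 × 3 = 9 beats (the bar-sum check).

1) 0.0ms=0b +425.532ms=1b
2) 425.532ms=1b +851.064ms=2b
3) 1276.596ms=3b +638.298ms=3/2b
4) 1914.894ms=9/2b +319.149ms=3/4b
5) 2234.043ms=21/4b +319.149ms=3/4b
6) 2553.191ms=6b +319.149ms=3/4b
7) 2872.34ms=27/4b +319.149ms=3/4b
8) 3191.489ms=15/2b +638.298ms=3/2b
Σ=9b of 9 (141bpm 3/8) — PASS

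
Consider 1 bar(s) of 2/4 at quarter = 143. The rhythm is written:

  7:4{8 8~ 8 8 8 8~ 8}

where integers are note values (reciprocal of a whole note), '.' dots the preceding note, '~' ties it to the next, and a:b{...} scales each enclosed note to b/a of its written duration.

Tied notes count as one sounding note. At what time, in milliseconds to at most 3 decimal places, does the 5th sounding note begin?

1. 0.0ms @ 0 + 119.88ms (2/7)
2. 119.88ms @ 2/7 + 239.76ms (4/7)
3. 359.64ms @ 6/7 + 119.88ms (2/7)
4. 479.52ms @ 8/7 + 119.88ms (2/7)
5. 599.401ms @ 10/7 + 239.76ms (4/7)

note 5 onset = 10/7b = 599.401ms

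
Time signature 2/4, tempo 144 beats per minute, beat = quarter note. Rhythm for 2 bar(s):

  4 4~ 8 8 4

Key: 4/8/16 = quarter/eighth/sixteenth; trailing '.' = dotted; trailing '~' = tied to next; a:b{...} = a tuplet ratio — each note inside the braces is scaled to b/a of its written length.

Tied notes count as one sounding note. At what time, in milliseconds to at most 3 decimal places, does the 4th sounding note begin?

note 4 onset = 3b = 1250.0ms

1. 0.0ms @ 0 + 416.667ms (1)
2. 416.667ms @ 1 + 625.0ms (3/2)
3. 1041.667ms @ 5/2 + 208.333ms (1/2)
4. 1250.0ms @ 3 + 416.667ms (1)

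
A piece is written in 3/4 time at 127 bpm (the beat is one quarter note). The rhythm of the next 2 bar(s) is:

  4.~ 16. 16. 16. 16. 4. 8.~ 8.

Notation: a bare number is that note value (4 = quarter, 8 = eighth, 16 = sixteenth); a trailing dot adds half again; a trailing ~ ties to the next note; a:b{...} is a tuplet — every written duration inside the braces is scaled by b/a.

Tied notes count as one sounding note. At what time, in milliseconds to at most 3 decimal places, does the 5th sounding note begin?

1. 0.0ms @ 0 + 885.827ms (15/8)
2. 885.827ms @ 15/8 + 177.165ms (3/8)
3. 1062.992ms @ 9/4 + 177.165ms (3/8)
4. 1240.157ms @ 21/8 + 177.165ms (3/8)
5. 1417.323ms @ 3 + 708.661ms (3/2)
6. 2125.984ms @ 9/2 + 708.661ms (3/2)

note 5 onset = 3b = 1417.323ms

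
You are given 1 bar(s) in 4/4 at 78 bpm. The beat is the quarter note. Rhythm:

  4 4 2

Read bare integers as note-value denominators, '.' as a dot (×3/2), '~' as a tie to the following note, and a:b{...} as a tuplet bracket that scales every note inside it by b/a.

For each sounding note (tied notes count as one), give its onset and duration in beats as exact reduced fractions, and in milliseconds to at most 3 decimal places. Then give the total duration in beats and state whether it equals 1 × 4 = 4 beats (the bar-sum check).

1) 0.0ms=0b +769.231ms=1b
2) 769.231ms=1b +769.231ms=1b
3) 1538.462ms=2b +1538.462ms=2b
Σ=4b of 4 (78bpm 4/4) — PASS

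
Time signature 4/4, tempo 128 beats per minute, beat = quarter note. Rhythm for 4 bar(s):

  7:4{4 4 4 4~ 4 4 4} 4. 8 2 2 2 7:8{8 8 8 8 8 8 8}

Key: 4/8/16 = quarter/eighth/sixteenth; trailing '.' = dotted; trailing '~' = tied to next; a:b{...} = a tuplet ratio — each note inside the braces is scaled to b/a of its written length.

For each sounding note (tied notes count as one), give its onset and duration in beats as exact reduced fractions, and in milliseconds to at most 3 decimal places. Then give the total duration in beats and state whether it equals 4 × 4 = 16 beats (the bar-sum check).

1) 0.0ms=0b +267.857ms=4/7b
2) 267.857ms=4/7b +267.857ms=4/7b
3) 535.714ms=8/7b +267.857ms=4/7b
4) 803.571ms=12/7b +535.714ms=8/7b
5) 1339.286ms=20/7b +267.857ms=4/7b
6) 1607.143ms=24/7b +267.857ms=4/7b
7) 1875.0ms=4b +703.125ms=3/2b
8) 2578.125ms=11/2b +234.375ms=1/2b
9) 2812.5ms=6b +937.5ms=2b
10) 3750.0ms=8b +937.5ms=2b
11) 4687.5ms=10b +937.5ms=2b
12) 5625.0ms=12b +267.857ms=4/7b
13) 5892.857ms=88/7b +267.857ms=4/7b
14) 6160.714ms=92/7b +267.857ms=4/7b
15) 6428.571ms=96/7b +267.857ms=4/7b
16) 6696.429ms=100/7b +267.857ms=4/7b
17) 6964.286ms=104/7b +267.857ms=4/7b
18) 7232.143ms=108/7b +267.857ms=4/7b
Σ=16b of 16 (128bpm 4/4) — PASS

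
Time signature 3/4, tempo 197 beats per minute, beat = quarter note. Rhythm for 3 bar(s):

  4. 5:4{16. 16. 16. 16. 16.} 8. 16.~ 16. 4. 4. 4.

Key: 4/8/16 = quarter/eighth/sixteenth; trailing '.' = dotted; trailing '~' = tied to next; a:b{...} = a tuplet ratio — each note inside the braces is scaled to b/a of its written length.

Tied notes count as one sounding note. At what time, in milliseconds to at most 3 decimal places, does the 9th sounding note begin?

note 9 onset = 9/2b = 1370.558ms

1. 0.0ms @ 0 + 456.853ms (3/2)
2. 456.853ms @ 3/2 + 91.371ms (3/10)
3. 548.223ms @ 9/5 + 91.371ms (3/10)
4. 639.594ms @ 21/10 + 91.371ms (3/10)
5. 730.964ms @ 12/5 + 91.371ms (3/10)
6. 822.335ms @ 27/10 + 91.371ms (3/10)
7. 913.706ms @ 3 + 228.426ms (3/4)
8. 1142.132ms @ 15/4 + 228.426ms (3/4)
9. 1370.558ms @ 9/2 + 456.853ms (3/2)
10. 1827.411ms @ 6 + 456.853ms (3/2)
11. 2284.264ms @ 15/2 + 456.853ms (3/2)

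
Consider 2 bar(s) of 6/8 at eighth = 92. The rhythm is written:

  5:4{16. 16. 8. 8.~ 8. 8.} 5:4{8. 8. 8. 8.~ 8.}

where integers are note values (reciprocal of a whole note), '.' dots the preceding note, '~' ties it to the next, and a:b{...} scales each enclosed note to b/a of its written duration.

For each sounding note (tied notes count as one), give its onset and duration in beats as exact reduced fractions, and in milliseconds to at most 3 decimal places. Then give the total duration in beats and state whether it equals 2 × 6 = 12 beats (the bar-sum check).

1) 0.0ms=0b +391.304ms=3/5b
2) 391.304ms=3/5b +391.304ms=3/5b
3) 782.609ms=6/5b +782.609ms=6/5b
4) 1565.217ms=12/5b +1565.217ms=12/5b
5) 3130.435ms=24/5b +782.609ms=6/5b
6) 3913.043ms=6b +782.609ms=6/5b
7) 4695.652ms=36/5b +782.609ms=6/5b
8) 5478.261ms=42/5b +782.609ms=6/5b
9) 6260.87ms=48/5b +1565.217ms=12/5b
Σ=12b of 12 (92bpm 6/8) — PASS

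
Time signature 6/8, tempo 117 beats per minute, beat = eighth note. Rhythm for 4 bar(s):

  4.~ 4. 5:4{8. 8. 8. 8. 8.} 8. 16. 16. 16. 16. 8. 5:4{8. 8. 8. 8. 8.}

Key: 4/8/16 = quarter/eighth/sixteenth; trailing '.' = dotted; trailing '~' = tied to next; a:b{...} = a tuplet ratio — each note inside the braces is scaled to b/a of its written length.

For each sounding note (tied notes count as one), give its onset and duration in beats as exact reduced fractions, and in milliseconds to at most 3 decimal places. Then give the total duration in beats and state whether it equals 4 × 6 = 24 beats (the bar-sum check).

1) 0.0ms=0b +3076.923ms=6b
2) 3076.923ms=6b +615.385ms=6/5b
3) 3692.308ms=36/5b +615.385ms=6/5b
4) 4307.692ms=42/5b +615.385ms=6/5b
5) 4923.077ms=48/5b +615.385ms=6/5b
6) 5538.462ms=54/5b +615.385ms=6/5b
7) 6153.846ms=12b +769.231ms=3/2b
8) 6923.077ms=27/2b +384.615ms=3/4b
9) 7307.692ms=57/4b +384.615ms=3/4b
10) 7692.308ms=15b +384.615ms=3/4b
11) 8076.923ms=63/4b +384.615ms=3/4b
12) 8461.538ms=33/2b +769.231ms=3/2b
13) 9230.769ms=18b +615.385ms=6/5b
14) 9846.154ms=96/5b +615.385ms=6/5b
15) 10461.538ms=102/5b +615.385ms=6/5b
16) 11076.923ms=108/5b +615.385ms=6/5b
17) 11692.308ms=114/5b +615.385ms=6/5b
Σ=24b of 24 (117bpm 6/8) — PASS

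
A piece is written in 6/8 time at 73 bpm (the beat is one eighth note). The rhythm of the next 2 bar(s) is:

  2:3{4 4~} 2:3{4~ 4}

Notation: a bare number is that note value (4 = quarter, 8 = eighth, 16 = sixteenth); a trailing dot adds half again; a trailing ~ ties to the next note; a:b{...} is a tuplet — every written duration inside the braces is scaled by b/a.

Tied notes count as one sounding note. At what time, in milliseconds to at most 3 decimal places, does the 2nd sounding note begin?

note 2 onset = 3b = 2465.753ms

1. 0.0ms @ 0 + 2465.753ms (3)
2. 2465.753ms @ 3 + 7397.26ms (9)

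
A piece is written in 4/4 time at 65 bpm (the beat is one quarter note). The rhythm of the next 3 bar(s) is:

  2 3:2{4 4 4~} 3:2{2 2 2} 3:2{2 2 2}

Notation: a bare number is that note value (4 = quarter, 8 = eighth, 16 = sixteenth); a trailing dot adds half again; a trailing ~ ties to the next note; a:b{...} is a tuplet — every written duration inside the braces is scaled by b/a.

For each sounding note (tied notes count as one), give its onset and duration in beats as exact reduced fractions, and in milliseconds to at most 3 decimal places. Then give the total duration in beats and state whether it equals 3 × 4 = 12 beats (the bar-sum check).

1) 0.0ms=0b +1846.154ms=2b
2) 1846.154ms=2b +615.385ms=2/3b
3) 2461.538ms=8/3b +615.385ms=2/3b
4) 3076.923ms=10/3b +1846.154ms=2b
5) 4923.077ms=16/3b +1230.769ms=4/3b
6) 6153.846ms=20/3b +1230.769ms=4/3b
7) 7384.615ms=8b +1230.769ms=4/3b
8) 8615.385ms=28/3b +1230.769ms=4/3b
9) 9846.154ms=32/3b +1230.769ms=4/3b
Σ=12b of 12 (65bpm 4/4) — PASS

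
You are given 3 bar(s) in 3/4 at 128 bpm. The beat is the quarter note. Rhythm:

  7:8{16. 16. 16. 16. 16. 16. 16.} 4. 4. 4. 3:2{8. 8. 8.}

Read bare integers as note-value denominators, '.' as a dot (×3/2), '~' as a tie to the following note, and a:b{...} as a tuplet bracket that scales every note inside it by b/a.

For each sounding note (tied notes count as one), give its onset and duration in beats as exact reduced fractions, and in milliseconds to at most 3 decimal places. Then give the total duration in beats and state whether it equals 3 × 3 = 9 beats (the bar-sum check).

1) 0.0ms=0b +200.893ms=3/7b
2) 200.893ms=3/7b +200.893ms=3/7b
3) 401.786ms=6/7b +200.893ms=3/7b
4) 602.679ms=9/7b +200.893ms=3/7b
5) 803.571ms=12/7b +200.893ms=3/7b
6) 1004.464ms=15/7b +200.893ms=3/7b
7) 1205.357ms=18/7b +200.893ms=3/7b
8) 1406.25ms=3b +703.125ms=3/2b
9) 2109.375ms=9/2b +703.125ms=3/2b
10) 2812.5ms=6b +703.125ms=3/2b
11) 3515.625ms=15/2b +234.375ms=1/2b
12) 3750.0ms=8b +234.375ms=1/2b
13) 3984.375ms=17/2b +234.375ms=1/2b
Σ=9b of 9 (128bpm 3/4) — PASS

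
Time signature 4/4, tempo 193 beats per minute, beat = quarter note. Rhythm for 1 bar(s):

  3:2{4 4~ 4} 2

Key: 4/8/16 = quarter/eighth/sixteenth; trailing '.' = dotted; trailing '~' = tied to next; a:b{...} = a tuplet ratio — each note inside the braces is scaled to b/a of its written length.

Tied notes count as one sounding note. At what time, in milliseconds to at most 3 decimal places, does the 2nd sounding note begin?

1. 0.0ms @ 0 + 207.254ms (2/3)
2. 207.254ms @ 2/3 + 414.508ms (4/3)
3. 621.762ms @ 2 + 621.762ms (2)

note 2 onset = 2/3b = 207.254ms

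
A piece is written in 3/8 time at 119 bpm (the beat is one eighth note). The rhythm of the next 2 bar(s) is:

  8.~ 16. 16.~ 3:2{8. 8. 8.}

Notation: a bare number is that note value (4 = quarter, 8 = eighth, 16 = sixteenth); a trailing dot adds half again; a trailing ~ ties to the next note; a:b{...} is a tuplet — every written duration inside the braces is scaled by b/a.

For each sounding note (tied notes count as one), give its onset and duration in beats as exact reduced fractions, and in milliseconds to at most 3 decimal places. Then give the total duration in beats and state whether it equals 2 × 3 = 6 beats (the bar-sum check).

1) 0.0ms=0b +1134.454ms=9/4b
2) 1134.454ms=9/4b +882.353ms=7/4b
3) 2016.807ms=4b +504.202ms=1b
4) 2521.008ms=5b +504.202ms=1b
Σ=6b of 6 (119bpm 3/8) — PASS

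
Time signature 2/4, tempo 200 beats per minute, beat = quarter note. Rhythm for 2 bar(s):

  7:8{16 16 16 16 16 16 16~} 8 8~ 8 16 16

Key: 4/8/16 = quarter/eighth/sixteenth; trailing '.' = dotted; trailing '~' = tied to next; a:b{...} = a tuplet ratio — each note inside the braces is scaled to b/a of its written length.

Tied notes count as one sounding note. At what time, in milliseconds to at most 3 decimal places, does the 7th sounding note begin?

note 7 onset = 12/7b = 514.286ms

1. 0.0ms @ 0 + 85.714ms (2/7)
2. 85.714ms @ 2/7 + 85.714ms (2/7)
3. 171.429ms @ 4/7 + 85.714ms (2/7)
4. 257.143ms @ 6/7 + 85.714ms (2/7)
5. 342.857ms @ 8/7 + 85.714ms (2/7)
6. 428.571ms @ 10/7 + 85.714ms (2/7)
7. 514.286ms @ 12/7 + 235.714ms (11/14)
8. 750.0ms @ 5/2 + 300.0ms (1)
9. 1050.0ms @ 7/2 + 75.0ms (1/4)
10. 1125.0ms @ 15/4 + 75.0ms (1/4)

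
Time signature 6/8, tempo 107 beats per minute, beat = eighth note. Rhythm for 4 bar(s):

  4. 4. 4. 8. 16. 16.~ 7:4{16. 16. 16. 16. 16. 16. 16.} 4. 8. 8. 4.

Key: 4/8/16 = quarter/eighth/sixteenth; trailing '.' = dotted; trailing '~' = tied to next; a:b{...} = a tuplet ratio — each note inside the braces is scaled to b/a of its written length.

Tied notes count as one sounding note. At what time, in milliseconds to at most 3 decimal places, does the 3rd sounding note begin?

note 3 onset = 6b = 3364.486ms

1. 0.0ms @ 0 + 1682.243ms (3)
2. 1682.243ms @ 3 + 1682.243ms (3)
3. 3364.486ms @ 6 + 1682.243ms (3)
4. 5046.729ms @ 9 + 841.121ms (3/2)
5. 5887.85ms @ 21/2 + 420.561ms (3/4)
6. 6308.411ms @ 45/4 + 660.881ms (33/28)
7. 6969.292ms @ 87/7 + 240.32ms (3/7)
8. 7209.613ms @ 90/7 + 240.32ms (3/7)
9. 7449.933ms @ 93/7 + 240.32ms (3/7)
10. 7690.254ms @ 96/7 + 240.32ms (3/7)
11. 7930.574ms @ 99/7 + 240.32ms (3/7)
12. 8170.895ms @ 102/7 + 240.32ms (3/7)
13. 8411.215ms @ 15 + 1682.243ms (3)
14. 10093.458ms @ 18 + 841.121ms (3/2)
15. 10934.579ms @ 39/2 + 841.121ms (3/2)
16. 11775.701ms @ 21 + 1682.243ms (3)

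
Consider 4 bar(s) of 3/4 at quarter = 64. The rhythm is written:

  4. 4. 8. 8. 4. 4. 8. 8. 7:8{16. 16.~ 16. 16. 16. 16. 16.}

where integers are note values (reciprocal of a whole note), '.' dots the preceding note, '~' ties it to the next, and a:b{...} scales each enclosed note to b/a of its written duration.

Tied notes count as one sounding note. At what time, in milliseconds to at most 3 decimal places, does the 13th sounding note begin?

note 13 onset = 78/7b = 10446.429ms

1. 0.0ms @ 0 + 1406.25ms (3/2)
2. 1406.25ms @ 3/2 + 1406.25ms (3/2)
3. 2812.5ms @ 3 + 703.125ms (3/4)
4. 3515.625ms @ 15/4 + 703.125ms (3/4)
5. 4218.75ms @ 9/2 + 1406.25ms (3/2)
6. 5625.0ms @ 6 + 1406.25ms (3/2)
7. 7031.25ms @ 15/2 + 703.125ms (3/4)
8. 7734.375ms @ 33/4 + 703.125ms (3/4)
9. 8437.5ms @ 9 + 401.786ms (3/7)
10. 8839.286ms @ 66/7 + 803.571ms (6/7)
11. 9642.857ms @ 72/7 + 401.786ms (3/7)
12. 10044.643ms @ 75/7 + 401.786ms (3/7)
13. 10446.429ms @ 78/7 + 401.786ms (3/7)
14. 10848.214ms @ 81/7 + 401.786ms (3/7)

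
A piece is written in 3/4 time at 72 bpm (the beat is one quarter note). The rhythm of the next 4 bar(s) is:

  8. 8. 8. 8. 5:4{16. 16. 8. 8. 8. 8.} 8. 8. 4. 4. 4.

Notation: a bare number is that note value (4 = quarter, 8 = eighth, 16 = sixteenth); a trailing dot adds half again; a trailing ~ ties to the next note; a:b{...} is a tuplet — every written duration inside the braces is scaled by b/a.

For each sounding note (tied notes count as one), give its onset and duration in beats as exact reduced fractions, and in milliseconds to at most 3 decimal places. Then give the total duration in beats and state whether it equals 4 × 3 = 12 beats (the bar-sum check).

1) 0.0ms=0b +625.0ms=3/4b
2) 625.0ms=3/4b +625.0ms=3/4b
3) 1250.0ms=3/2b +625.0ms=3/4b
4) 1875.0ms=9/4b +625.0ms=3/4b
5) 2500.0ms=3b +250.0ms=3/10b
6) 2750.0ms=33/10b +250.0ms=3/10b
7) 3000.0ms=18/5b +500.0ms=3/5b
8) 3500.0ms=21/5b +500.0ms=3/5b
9) 4000.0ms=24/5b +500.0ms=3/5b
10) 4500.0ms=27/5b +500.0ms=3/5b
11) 5000.0ms=6b +625.0ms=3/4b
12) 5625.0ms=27/4b +625.0ms=3/4b
13) 6250.0ms=15/2b +1250.0ms=3/2b
14) 7500.0ms=9b +1250.0ms=3/2b
15) 8750.0ms=21/2b +1250.0ms=3/2b
Σ=12b of 12 (72bpm 3/4) — PASS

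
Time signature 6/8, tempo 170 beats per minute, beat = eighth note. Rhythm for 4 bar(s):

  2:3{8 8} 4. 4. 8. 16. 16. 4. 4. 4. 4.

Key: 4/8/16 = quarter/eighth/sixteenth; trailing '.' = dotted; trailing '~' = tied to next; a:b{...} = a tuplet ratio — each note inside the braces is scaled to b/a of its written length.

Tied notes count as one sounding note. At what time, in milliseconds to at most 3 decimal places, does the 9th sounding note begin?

1. 0.0ms @ 0 + 529.412ms (3/2)
2. 529.412ms @ 3/2 + 529.412ms (3/2)
3. 1058.824ms @ 3 + 1058.824ms (3)
4. 2117.647ms @ 6 + 1058.824ms (3)
5. 3176.471ms @ 9 + 529.412ms (3/2)
6. 3705.882ms @ 21/2 + 264.706ms (3/4)
7. 3970.588ms @ 45/4 + 264.706ms (3/4)
8. 4235.294ms @ 12 + 1058.824ms (3)
9. 5294.118ms @ 15 + 1058.824ms (3)
10. 6352.941ms @ 18 + 1058.824ms (3)
11. 7411.765ms @ 21 + 1058.824ms (3)

note 9 onset = 15b = 5294.118ms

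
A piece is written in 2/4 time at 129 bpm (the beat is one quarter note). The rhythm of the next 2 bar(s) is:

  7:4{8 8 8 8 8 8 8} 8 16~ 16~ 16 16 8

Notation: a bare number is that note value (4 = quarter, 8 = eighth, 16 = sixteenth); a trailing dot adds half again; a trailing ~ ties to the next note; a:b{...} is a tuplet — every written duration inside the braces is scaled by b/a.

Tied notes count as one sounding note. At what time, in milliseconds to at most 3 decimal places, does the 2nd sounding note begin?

1. 0.0ms @ 0 + 132.89ms (2/7)
2. 132.89ms @ 2/7 + 132.89ms (2/7)
3. 265.781ms @ 4/7 + 132.89ms (2/7)
4. 398.671ms @ 6/7 + 132.89ms (2/7)
5. 531.561ms @ 8/7 + 132.89ms (2/7)
6. 664.452ms @ 10/7 + 132.89ms (2/7)
7. 797.342ms @ 12/7 + 132.89ms (2/7)
8. 930.233ms @ 2 + 232.558ms (1/2)
9. 1162.791ms @ 5/2 + 348.837ms (3/4)
10. 1511.628ms @ 13/4 + 116.279ms (1/4)
11. 1627.907ms @ 7/2 + 232.558ms (1/2)

note 2 onset = 2/7b = 132.89ms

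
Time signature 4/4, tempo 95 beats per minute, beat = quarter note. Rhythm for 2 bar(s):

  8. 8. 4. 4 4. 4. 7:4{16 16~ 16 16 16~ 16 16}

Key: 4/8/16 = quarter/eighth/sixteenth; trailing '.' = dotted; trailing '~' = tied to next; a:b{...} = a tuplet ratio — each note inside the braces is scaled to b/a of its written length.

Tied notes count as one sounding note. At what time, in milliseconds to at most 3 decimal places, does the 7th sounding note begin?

1. 0.0ms @ 0 + 473.684ms (3/4)
2. 473.684ms @ 3/4 + 473.684ms (3/4)
3. 947.368ms @ 3/2 + 947.368ms (3/2)
4. 1894.737ms @ 3 + 631.579ms (1)
5. 2526.316ms @ 4 + 947.368ms (3/2)
6. 3473.684ms @ 11/2 + 947.368ms (3/2)
7. 4421.053ms @ 7 + 90.226ms (1/7)
8. 4511.278ms @ 50/7 + 180.451ms (2/7)
9. 4691.729ms @ 52/7 + 90.226ms (1/7)
10. 4781.955ms @ 53/7 + 180.451ms (2/7)
11. 4962.406ms @ 55/7 + 90.226ms (1/7)

note 7 onset = 7b = 4421.053ms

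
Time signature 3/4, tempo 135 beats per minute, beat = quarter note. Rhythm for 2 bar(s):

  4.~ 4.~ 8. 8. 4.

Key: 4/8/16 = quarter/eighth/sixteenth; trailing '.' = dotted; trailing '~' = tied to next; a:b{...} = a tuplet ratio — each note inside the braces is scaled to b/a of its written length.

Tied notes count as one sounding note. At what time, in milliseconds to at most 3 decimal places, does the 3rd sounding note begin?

1. 0.0ms @ 0 + 1666.667ms (15/4)
2. 1666.667ms @ 15/4 + 333.333ms (3/4)
3. 2000.0ms @ 9/2 + 666.667ms (3/2)

note 3 onset = 9/2b = 2000.0ms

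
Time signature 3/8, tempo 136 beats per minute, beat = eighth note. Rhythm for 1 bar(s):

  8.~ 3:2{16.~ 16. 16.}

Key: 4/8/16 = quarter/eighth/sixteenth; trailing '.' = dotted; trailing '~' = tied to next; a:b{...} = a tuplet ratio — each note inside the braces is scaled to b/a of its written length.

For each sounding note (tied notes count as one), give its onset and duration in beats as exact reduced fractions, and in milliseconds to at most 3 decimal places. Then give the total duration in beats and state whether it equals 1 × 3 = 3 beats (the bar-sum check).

1) 0.0ms=0b +1102.941ms=5/2b
2) 1102.941ms=5/2b +220.588ms=1/2b
Σ=3b of 3 (136bpm 3/8) — PASS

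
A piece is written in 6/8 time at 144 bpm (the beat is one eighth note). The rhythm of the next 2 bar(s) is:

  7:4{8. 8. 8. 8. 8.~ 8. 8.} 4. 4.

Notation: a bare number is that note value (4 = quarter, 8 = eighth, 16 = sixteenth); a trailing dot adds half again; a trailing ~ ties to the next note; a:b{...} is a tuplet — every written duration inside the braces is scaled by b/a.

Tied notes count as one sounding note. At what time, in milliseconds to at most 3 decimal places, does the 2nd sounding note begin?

1. 0.0ms @ 0 + 357.143ms (6/7)
2. 357.143ms @ 6/7 + 357.143ms (6/7)
3. 714.286ms @ 12/7 + 357.143ms (6/7)
4. 1071.429ms @ 18/7 + 357.143ms (6/7)
5. 1428.571ms @ 24/7 + 714.286ms (12/7)
6. 2142.857ms @ 36/7 + 357.143ms (6/7)
7. 2500.0ms @ 6 + 1250.0ms (3)
8. 3750.0ms @ 9 + 1250.0ms (3)

note 2 onset = 6/7b = 357.143ms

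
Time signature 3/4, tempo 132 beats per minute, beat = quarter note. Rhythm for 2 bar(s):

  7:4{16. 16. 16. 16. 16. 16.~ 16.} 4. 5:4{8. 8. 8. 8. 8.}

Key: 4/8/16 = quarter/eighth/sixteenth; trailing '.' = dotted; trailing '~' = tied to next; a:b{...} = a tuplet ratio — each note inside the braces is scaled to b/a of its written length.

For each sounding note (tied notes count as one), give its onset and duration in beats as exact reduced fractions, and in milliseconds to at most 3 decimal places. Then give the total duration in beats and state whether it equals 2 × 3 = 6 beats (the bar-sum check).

1) 0.0ms=0b +97.403ms=3/14b
2) 97.403ms=3/14b +97.403ms=3/14b
3) 194.805ms=3/7b +97.403ms=3/14b
4) 292.208ms=9/14b +97.403ms=3/14b
5) 389.61ms=6/7b +97.403ms=3/14b
6) 487.013ms=15/14b +194.805ms=3/7b
7) 681.818ms=3/2b +681.818ms=3/2b
8) 1363.636ms=3b +272.727ms=3/5b
9) 1636.364ms=18/5b +272.727ms=3/5b
10) 1909.091ms=21/5b +272.727ms=3/5b
11) 2181.818ms=24/5b +272.727ms=3/5b
12) 2454.545ms=27/5b +272.727ms=3/5b
Σ=6b of 6 (132bpm 3/4) — PASS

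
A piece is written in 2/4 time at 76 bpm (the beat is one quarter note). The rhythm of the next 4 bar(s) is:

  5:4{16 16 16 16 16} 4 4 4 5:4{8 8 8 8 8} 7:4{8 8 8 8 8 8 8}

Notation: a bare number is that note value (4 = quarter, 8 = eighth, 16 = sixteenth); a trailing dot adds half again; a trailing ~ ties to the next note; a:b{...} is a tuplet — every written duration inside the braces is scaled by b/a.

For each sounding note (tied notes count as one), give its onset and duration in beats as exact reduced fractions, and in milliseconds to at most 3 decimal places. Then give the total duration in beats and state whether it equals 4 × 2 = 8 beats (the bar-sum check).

1) 0.0ms=0b +157.895ms=1/5b
2) 157.895ms=1/5b +157.895ms=1/5b
3) 315.789ms=2/5b +157.895ms=1/5b
4) 473.684ms=3/5b +157.895ms=1/5b
5) 631.579ms=4/5b +157.895ms=1/5b
6) 789.474ms=1b +789.474ms=1b
7) 1578.947ms=2b +789.474ms=1b
8) 2368.421ms=3b +789.474ms=1b
9) 3157.895ms=4b +315.789ms=2/5b
10) 3473.684ms=22/5b +315.789ms=2/5b
11) 3789.474ms=24/5b +315.789ms=2/5b
12) 4105.263ms=26/5b +315.789ms=2/5b
13) 4421.053ms=28/5b +315.789ms=2/5b
14) 4736.842ms=6b +225.564ms=2/7b
15) 4962.406ms=44/7b +225.564ms=2/7b
16) 5187.97ms=46/7b +225.564ms=2/7b
17) 5413.534ms=48/7b +225.564ms=2/7b
18) 5639.098ms=50/7b +225.564ms=2/7b
19) 5864.662ms=52/7b +225.564ms=2/7b
20) 6090.226ms=54/7b +225.564ms=2/7b
Σ=8b of 8 (76bpm 2/4) — PASS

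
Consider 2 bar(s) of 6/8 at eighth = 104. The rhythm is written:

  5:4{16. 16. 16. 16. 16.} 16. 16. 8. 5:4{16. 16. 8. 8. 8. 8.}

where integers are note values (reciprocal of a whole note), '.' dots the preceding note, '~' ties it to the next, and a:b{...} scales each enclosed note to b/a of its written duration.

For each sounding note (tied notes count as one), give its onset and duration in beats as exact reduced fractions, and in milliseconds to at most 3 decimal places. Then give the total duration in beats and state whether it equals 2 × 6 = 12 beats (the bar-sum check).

1) 0.0ms=0b +346.154ms=3/5b
2) 346.154ms=3/5b +346.154ms=3/5b
3) 692.308ms=6/5b +346.154ms=3/5b
4) 1038.462ms=9/5b +346.154ms=3/5b
5) 1384.615ms=12/5b +346.154ms=3/5b
6) 1730.769ms=3b +432.692ms=3/4b
7) 2163.462ms=15/4b +432.692ms=3/4b
8) 2596.154ms=9/2b +865.385ms=3/2b
9) 3461.538ms=6b +346.154ms=3/5b
10) 3807.692ms=33/5b +346.154ms=3/5b
11) 4153.846ms=36/5b +692.308ms=6/5b
12) 4846.154ms=42/5b +692.308ms=6/5b
13) 5538.462ms=48/5b +692.308ms=6/5b
14) 6230.769ms=54/5b +692.308ms=6/5b
Σ=12b of 12 (104bpm 6/8) — PASS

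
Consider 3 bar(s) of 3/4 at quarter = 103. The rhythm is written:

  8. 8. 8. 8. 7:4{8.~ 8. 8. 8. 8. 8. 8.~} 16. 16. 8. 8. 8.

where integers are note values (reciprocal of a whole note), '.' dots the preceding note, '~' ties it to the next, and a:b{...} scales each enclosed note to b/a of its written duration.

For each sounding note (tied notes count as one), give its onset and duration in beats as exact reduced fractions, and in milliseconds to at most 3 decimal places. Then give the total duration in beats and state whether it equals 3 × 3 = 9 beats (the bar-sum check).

1) 0.0ms=0b +436.893ms=3/4b
2) 436.893ms=3/4b +436.893ms=3/4b
3) 873.786ms=3/2b +436.893ms=3/4b
4) 1310.68ms=9/4b +436.893ms=3/4b
5) 1747.573ms=3b +499.307ms=6/7b
6) 2246.879ms=27/7b +249.653ms=3/7b
7) 2496.533ms=30/7b +249.653ms=3/7b
8) 2746.186ms=33/7b +249.653ms=3/7b
9) 2995.839ms=36/7b +249.653ms=3/7b
10) 3245.492ms=39/7b +468.1ms=45/56b
11) 3713.592ms=51/8b +218.447ms=3/8b
12) 3932.039ms=27/4b +436.893ms=3/4b
13) 4368.932ms=15/2b +436.893ms=3/4b
14) 4805.825ms=33/4b +436.893ms=3/4b
Σ=9b of 9 (103bpm 3/4) — PASS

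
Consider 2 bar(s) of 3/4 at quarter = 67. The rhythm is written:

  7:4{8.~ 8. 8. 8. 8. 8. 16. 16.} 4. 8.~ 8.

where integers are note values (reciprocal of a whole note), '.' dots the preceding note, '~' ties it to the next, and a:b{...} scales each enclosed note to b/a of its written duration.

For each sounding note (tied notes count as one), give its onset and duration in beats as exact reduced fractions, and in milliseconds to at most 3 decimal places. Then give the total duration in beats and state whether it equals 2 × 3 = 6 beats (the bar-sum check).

1) 0.0ms=0b +767.591ms=6/7b
2) 767.591ms=6/7b +383.795ms=3/7b
3) 1151.386ms=9/7b +383.795ms=3/7b
4) 1535.181ms=12/7b +383.795ms=3/7b
5) 1918.977ms=15/7b +383.795ms=3/7b
6) 2302.772ms=18/7b +191.898ms=3/14b
7) 2494.67ms=39/14b +191.898ms=3/14b
8) 2686.567ms=3b +1343.284ms=3/2b
9) 4029.851ms=9/2b +1343.284ms=3/2b
Σ=6b of 6 (67bpm 3/4) — PASS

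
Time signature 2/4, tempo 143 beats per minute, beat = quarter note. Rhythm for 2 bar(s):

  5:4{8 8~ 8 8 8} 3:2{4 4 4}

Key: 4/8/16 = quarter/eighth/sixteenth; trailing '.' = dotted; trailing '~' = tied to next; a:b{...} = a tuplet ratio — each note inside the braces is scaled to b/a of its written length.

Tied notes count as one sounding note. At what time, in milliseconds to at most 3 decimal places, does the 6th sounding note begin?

1. 0.0ms @ 0 + 167.832ms (2/5)
2. 167.832ms @ 2/5 + 335.664ms (4/5)
3. 503.497ms @ 6/5 + 167.832ms (2/5)
4. 671.329ms @ 8/5 + 167.832ms (2/5)
5. 839.161ms @ 2 + 279.72ms (2/3)
6. 1118.881ms @ 8/3 + 279.72ms (2/3)
7. 1398.601ms @ 10/3 + 279.72ms (2/3)

note 6 onset = 8/3b = 1118.881ms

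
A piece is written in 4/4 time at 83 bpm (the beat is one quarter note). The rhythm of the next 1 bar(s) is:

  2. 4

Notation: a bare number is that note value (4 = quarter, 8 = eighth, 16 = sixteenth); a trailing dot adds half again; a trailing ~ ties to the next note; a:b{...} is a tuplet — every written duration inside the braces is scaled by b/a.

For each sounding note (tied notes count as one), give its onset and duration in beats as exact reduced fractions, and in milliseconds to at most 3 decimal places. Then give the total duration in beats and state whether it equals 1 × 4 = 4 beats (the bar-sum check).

1) 0.0ms=0b +2168.675ms=3b
2) 2168.675ms=3b +722.892ms=1b
Σ=4b of 4 (83bpm 4/4) — PASS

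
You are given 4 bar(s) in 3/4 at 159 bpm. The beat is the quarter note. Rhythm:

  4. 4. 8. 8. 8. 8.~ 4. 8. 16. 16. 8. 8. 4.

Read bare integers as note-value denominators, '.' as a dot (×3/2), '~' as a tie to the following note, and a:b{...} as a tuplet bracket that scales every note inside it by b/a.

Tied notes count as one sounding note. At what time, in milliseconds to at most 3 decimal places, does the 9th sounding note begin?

1. 0.0ms @ 0 + 566.038ms (3/2)
2. 566.038ms @ 3/2 + 566.038ms (3/2)
3. 1132.075ms @ 3 + 283.019ms (3/4)
4. 1415.094ms @ 15/4 + 283.019ms (3/4)
5. 1698.113ms @ 9/2 + 283.019ms (3/4)
6. 1981.132ms @ 21/4 + 849.057ms (9/4)
7. 2830.189ms @ 15/2 + 283.019ms (3/4)
8. 3113.208ms @ 33/4 + 141.509ms (3/8)
9. 3254.717ms @ 69/8 + 141.509ms (3/8)
10. 3396.226ms @ 9 + 283.019ms (3/4)
11. 3679.245ms @ 39/4 + 283.019ms (3/4)
12. 3962.264ms @ 21/2 + 566.038ms (3/2)

note 9 onset = 69/8b = 3254.717ms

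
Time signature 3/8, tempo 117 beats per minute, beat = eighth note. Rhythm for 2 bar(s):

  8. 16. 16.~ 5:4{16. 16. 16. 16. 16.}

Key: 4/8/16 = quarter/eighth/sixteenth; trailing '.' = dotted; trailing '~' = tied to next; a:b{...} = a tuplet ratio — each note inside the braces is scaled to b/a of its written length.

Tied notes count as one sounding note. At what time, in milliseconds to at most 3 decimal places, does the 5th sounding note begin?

note 5 onset = 21/5b = 2153.846ms

1. 0.0ms @ 0 + 769.231ms (3/2)
2. 769.231ms @ 3/2 + 384.615ms (3/4)
3. 1153.846ms @ 9/4 + 692.308ms (27/20)
4. 1846.154ms @ 18/5 + 307.692ms (3/5)
5. 2153.846ms @ 21/5 + 307.692ms (3/5)
6. 2461.538ms @ 24/5 + 307.692ms (3/5)
7. 2769.231ms @ 27/5 + 307.692ms (3/5)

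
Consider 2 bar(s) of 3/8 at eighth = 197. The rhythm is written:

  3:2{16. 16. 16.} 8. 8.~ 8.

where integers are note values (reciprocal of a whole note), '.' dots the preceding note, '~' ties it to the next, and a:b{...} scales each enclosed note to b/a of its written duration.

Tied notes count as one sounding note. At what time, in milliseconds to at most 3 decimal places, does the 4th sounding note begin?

1. 0.0ms @ 0 + 152.284ms (1/2)
2. 152.284ms @ 1/2 + 152.284ms (1/2)
3. 304.569ms @ 1 + 152.284ms (1/2)
4. 456.853ms @ 3/2 + 456.853ms (3/2)
5. 913.706ms @ 3 + 913.706ms (3)

note 4 onset = 3/2b = 456.853ms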